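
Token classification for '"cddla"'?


Pattern: double-quoted sequence
Type: STRING_LITERAL


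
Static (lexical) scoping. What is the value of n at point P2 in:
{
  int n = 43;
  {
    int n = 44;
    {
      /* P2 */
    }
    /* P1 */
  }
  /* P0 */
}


P2's block does not declare n; resolves to the enclosing declaration at depth 1
n = 44


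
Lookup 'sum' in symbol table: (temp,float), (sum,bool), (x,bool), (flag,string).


Lookup 'sum' → type bool


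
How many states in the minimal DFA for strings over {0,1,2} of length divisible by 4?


Track length mod 4: states 0..3, accept at 0
Minimal DFA: 4 states


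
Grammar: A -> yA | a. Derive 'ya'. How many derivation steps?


Derivation: A => yA => ya
Steps: 2


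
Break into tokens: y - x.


Scan left to right, longest-match per lexeme
Tokens: ID(y), OP(-), ID(x)


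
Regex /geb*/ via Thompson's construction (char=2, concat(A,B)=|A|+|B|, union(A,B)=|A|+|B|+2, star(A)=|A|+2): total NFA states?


Syntax tree has 3 char leaf(s), 0 union(s), 1 star(s)
chars contribute 3×2 = 6; each union adds +2; each star adds +2
Total: 6 + 0 + 2 = 8 states


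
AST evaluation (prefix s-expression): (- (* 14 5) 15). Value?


Evaluate inner: (* 14 5) = 70
Evaluate root: (- 70 15) = 55
Result: 55


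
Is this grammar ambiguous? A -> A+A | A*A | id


'id+id*id' has two parse trees (no precedence encoded between + and *)
Ambiguous


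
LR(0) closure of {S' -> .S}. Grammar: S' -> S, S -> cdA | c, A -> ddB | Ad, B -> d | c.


Start: S' -> .S
For each item with dot before a nonterminal B, add B -> .γ for every B-production
Closure: [S' -> .S, S -> .cdA, S -> .c]


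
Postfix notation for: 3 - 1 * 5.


* has higher precedence, evaluate 1*5 first
Postfix: 3 1 5 * -


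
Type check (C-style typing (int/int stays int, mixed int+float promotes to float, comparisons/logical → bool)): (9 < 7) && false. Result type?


Operand types: bool && bool
Rule: logical operators take bool operands and yield bool
Result type: bool


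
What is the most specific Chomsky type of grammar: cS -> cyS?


LHS has context (more than one symbol) and |LHS| ≤ |RHS|
Classification: Type 1 (Context-Sensitive)


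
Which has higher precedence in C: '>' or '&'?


'>' is relational (level 7); '&' is bitwise AND (level 5)
Higher level binds tighter
'>' has higher precedence than '&'


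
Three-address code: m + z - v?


Break into single-operator statements:
t1 = m + z
t2 = t1 - v


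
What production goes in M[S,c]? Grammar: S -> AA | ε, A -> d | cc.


For [S, c]: 'c' ∈ FIRST(AA)
Entry: S -> AA


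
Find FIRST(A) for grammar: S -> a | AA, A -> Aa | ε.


Per alternative of A: FIRST(Aa) = {a}; FIRST(ε) = {ε}
FIRST(A) = {a, ε}


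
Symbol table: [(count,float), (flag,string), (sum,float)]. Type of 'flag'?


Lookup 'flag' → type string


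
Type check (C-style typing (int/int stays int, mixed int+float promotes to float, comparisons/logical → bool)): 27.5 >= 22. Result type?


Operand types: float >= int
Rule: comparison yields bool
Result type: bool


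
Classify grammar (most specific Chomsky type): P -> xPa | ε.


Single nonterminal LHS, but x^n a^n is not regular
Classification: Type 2 (Context-Free)


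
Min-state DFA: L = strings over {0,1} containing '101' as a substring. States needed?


KMP-style automaton: 3 progress states + 1 absorbing accept = 4
Minimal DFA: 4 states


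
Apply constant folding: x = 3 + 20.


3 + 20 = 23 at compile time
Optimized: x = 23


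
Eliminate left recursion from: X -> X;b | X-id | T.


Left-recursive alternatives: X;b, X-id; non-recursive: T
Introduce X': X -> TX', X' -> ;bX' | -idX' | ε


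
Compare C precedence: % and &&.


'%' is multiplicative (level 10); '&&' is logical AND (level 2)
Higher level binds tighter
'%' has higher precedence than '&&'


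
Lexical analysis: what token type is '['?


Pattern: delimiter/punctuation
Type: PUNCTUATION


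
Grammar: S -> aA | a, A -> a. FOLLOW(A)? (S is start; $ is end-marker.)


$ ∈ FOLLOW(S). For each A -> αBβ: add FIRST(β)\{ε} to FOLLOW(B); if β nullable, add FOLLOW(A).
FOLLOW(A) = {$}


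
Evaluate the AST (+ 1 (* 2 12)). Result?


Evaluate inner: (* 2 12) = 24
Evaluate root: (+ 1 24) = 25
Result: 25


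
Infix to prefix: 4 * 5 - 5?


left-to-right (same/higher precedence on left): tree is (- (* 4 5) 5)
Prefix: - * 4 5 5


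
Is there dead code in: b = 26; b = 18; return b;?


first assignment to b is overwritten before any read
Dead: 'b = 26'


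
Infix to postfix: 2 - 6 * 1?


* has higher precedence, evaluate 6*1 first
Postfix: 2 6 1 * -


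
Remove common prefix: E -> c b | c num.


Common prefix: 'c'
Factored: E -> c E', E' -> b | num


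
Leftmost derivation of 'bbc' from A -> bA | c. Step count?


Derivation: A => bA => bbA => bbc
Steps: 3


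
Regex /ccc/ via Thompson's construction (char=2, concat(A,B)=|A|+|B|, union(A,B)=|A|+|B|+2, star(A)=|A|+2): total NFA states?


Syntax tree has 3 char leaf(s), 0 union(s), 0 star(s)
chars contribute 3×2 = 6; each union adds +2; each star adds +2
Total: 6 + 0 + 0 = 6 states


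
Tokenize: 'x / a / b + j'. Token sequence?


Scan left to right, longest-match per lexeme
Tokens: ID(x), OP(/), ID(a), OP(/), ID(b), OP(+), ID(j)


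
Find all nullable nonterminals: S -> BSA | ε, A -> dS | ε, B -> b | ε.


A nonterminal is nullable iff some alternative derives ε (directly, or every symbol in it is nullable)
Nullable: {A, B, S}


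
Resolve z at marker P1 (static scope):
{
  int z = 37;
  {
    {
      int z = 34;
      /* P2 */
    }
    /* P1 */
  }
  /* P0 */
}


P1's block does not declare z; resolves to the enclosing declaration at depth 0
z = 37


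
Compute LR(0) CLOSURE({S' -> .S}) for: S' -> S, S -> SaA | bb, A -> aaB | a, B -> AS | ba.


Start: S' -> .S
For each item with dot before a nonterminal B, add B -> .γ for every B-production
Closure: [S' -> .S, S -> .SaA, S -> .bb]


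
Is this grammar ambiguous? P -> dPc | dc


balanced d^n…c^n: each string has a unique parse
Unambiguous


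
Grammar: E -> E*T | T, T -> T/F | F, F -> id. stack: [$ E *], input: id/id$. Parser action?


no handle ('E*' is not any RHS); shift 'id'
Action: shift


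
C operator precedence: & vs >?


'>' is relational (level 7); '&' is bitwise AND (level 5)
Higher level binds tighter
'>' has higher precedence than '&'


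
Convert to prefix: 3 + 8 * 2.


'*' binds tighter: tree is (+ 3 (* 8 2))
Prefix: + 3 * 8 2


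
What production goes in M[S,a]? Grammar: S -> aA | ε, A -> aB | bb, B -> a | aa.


For [S, a]: 'a' ∈ FIRST(aA)
Entry: S -> aA


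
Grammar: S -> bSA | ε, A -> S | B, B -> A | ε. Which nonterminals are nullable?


A nonterminal is nullable iff some alternative derives ε (directly, or every symbol in it is nullable)
Nullable: {A, B, S}


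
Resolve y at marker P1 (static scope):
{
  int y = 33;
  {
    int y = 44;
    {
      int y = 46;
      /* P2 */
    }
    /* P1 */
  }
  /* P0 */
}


y declared in the same block as P1
y = 44


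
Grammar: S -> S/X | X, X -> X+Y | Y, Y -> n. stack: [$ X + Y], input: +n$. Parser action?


handle 'X+Y' on top
Action: reduce (X -> X+Y)


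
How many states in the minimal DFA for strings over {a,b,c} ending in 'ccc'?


Track the longest suffix of input matching a prefix of 'ccc': 4 classes (prefixes of length 0..3)
Minimal DFA: 4 states


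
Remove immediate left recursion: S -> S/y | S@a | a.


Left-recursive alternatives: S/y, S@a; non-recursive: a
Introduce S': S -> aS', S' -> /yS' | @aS' | ε


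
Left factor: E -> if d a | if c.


Common prefix: 'if'
Factored: E -> if E', E' -> d a | c


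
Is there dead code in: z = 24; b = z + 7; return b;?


z is read by b's definition; b is returned
No dead code


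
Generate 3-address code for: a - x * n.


Break into single-operator statements:
t1 = x * n
t2 = a - t1


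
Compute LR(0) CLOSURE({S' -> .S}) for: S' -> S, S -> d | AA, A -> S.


Start: S' -> .S
For each item with dot before a nonterminal B, add B -> .γ for every B-production
Closure: [S' -> .S, S -> .d, S -> .AA, A -> .S]


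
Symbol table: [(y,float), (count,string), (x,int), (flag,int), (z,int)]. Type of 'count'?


Lookup 'count' → type string


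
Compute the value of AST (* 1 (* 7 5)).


Evaluate inner: (* 7 5) = 35
Evaluate root: (* 1 35) = 35
Result: 35


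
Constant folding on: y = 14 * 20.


14 * 20 = 280 at compile time
Optimized: y = 280


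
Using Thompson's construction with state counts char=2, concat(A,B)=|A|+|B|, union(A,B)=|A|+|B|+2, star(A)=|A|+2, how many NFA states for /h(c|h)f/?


Syntax tree has 4 char leaf(s), 1 union(s), 0 star(s)
chars contribute 4×2 = 8; each union adds +2; each star adds +2
Total: 8 + 2 + 0 = 10 states


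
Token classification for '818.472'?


Pattern: digits with a decimal point
Type: FLOAT_LITERAL


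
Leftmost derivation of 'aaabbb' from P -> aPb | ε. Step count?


Derivation: P => aPb => aaPbb => aaaPbbb => aaabbb
Steps: 4


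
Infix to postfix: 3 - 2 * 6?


* has higher precedence, evaluate 2*6 first
Postfix: 3 2 6 * -


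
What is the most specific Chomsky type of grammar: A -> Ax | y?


Left-linear: every RHS is a terminal or one nonterminal followed by a terminal
Classification: Type 3 (Regular)


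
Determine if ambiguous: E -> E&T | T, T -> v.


precedence layered via separate nonterminal T: deterministic
Unambiguous


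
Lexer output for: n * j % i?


Scan left to right, longest-match per lexeme
Tokens: ID(n), OP(*), ID(j), OP(%), ID(i)


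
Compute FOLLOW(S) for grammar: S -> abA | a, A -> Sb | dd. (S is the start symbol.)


$ ∈ FOLLOW(S). For each A -> αBβ: add FIRST(β)\{ε} to FOLLOW(B); if β nullable, add FOLLOW(A).
FOLLOW(S) = {$, b}


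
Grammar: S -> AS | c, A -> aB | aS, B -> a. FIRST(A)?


Per alternative of A: FIRST(aB) = {a}; FIRST(aS) = {a}
FIRST(A) = {a}


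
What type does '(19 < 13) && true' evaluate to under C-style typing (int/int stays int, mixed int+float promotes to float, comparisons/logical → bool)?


Operand types: bool && bool
Rule: logical operators take bool operands and yield bool
Result type: bool


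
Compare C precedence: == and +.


'+' is additive (level 9); '==' is equality (level 6)
Higher level binds tighter
'+' has higher precedence than '=='


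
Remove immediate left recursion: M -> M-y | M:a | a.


Left-recursive alternatives: M-y, M:a; non-recursive: a
Introduce M': M -> aM', M' -> -yM' | :aM' | ε


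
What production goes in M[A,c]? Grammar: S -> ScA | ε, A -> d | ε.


For [A, c]: ε is nullable and 'c' ∈ FOLLOW(A)
Entry: A -> ε


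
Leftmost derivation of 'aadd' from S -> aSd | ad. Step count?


Derivation: S => aSd => aadd
Steps: 2


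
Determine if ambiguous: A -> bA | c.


right-linear, alternatives start with distinct terminals 'b' vs 'c': unique leftmost derivation
Unambiguous


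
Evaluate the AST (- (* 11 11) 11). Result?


Evaluate inner: (* 11 11) = 121
Evaluate root: (- 121 11) = 110
Result: 110


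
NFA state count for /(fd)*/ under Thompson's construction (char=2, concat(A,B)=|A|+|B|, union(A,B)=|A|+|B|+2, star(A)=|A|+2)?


Syntax tree has 2 char leaf(s), 0 union(s), 1 star(s)
chars contribute 2×2 = 4; each union adds +2; each star adds +2
Total: 4 + 0 + 2 = 6 states


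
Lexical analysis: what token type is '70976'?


Pattern: digits only
Type: INTEGER_LITERAL


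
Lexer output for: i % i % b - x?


Scan left to right, longest-match per lexeme
Tokens: ID(i), OP(%), ID(i), OP(%), ID(b), OP(-), ID(x)


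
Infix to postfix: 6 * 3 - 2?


Left to right (same or higher precedence on left)
Postfix: 6 3 * 2 -


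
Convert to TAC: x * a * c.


Break into single-operator statements:
t1 = x * a
t2 = t1 * c


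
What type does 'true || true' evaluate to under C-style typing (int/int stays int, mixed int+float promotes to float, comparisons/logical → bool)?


Operand types: bool || bool
Rule: logical operators take bool operands and yield bool
Result type: bool


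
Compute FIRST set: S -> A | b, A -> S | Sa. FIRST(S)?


Per alternative of S: FIRST(A) = {b}; FIRST(b) = {b}
FIRST(S) = {b}


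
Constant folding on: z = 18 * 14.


18 * 14 = 252 at compile time
Optimized: z = 252


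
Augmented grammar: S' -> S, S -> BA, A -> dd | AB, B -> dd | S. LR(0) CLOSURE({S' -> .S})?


Start: S' -> .S
For each item with dot before a nonterminal B, add B -> .γ for every B-production
Closure: [S' -> .S, S -> .BA, B -> .dd, B -> .S]


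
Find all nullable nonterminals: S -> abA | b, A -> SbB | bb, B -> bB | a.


A nonterminal is nullable iff some alternative derives ε (directly, or every symbol in it is nullable)
Nullable: {}


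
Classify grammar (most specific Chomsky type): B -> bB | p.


Right-linear: every RHS is a terminal or a terminal followed by one nonterminal
Classification: Type 3 (Regular)


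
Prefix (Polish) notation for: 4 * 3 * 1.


left-to-right (same/higher precedence on left): tree is (* (* 4 3) 1)
Prefix: * * 4 3 1


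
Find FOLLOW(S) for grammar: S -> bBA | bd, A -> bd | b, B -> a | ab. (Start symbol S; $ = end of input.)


$ ∈ FOLLOW(S). For each A -> αBβ: add FIRST(β)\{ε} to FOLLOW(B); if β nullable, add FOLLOW(A).
FOLLOW(S) = {$}


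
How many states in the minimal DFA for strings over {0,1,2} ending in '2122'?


Track the longest suffix of input matching a prefix of '2122': 5 classes (prefixes of length 0..4)
Minimal DFA: 5 states


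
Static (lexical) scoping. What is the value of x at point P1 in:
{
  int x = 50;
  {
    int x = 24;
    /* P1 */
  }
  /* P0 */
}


x declared in the same block as P1
x = 24


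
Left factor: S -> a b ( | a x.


Common prefix: 'a'
Factored: S -> a S', S' -> b ( | x


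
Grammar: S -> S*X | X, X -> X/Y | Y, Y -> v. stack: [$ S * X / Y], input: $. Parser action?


handle 'X/Y' on top
Action: reduce (X -> X/Y)


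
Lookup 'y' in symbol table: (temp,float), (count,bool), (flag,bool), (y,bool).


Lookup 'y' → type bool


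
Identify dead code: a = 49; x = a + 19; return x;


a is read by x's definition; x is returned
No dead code


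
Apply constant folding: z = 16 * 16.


16 * 16 = 256 at compile time
Optimized: z = 256


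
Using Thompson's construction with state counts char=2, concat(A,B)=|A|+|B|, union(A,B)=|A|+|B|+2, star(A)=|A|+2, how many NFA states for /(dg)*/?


Syntax tree has 2 char leaf(s), 0 union(s), 1 star(s)
chars contribute 2×2 = 4; each union adds +2; each star adds +2
Total: 4 + 0 + 2 = 6 states


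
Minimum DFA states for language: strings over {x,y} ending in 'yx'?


Track the longest suffix of input matching a prefix of 'yx': 3 classes (prefixes of length 0..2)
Minimal DFA: 3 states


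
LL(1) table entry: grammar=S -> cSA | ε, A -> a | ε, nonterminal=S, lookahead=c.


For [S, c]: 'c' ∈ FIRST(cSA)
Entry: S -> cSA


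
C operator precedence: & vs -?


'-' is additive (level 9); '&' is bitwise AND (level 5)
Higher level binds tighter
'-' has higher precedence than '&'


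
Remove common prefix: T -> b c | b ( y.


Common prefix: 'b'
Factored: T -> b T', T' -> c | ( y


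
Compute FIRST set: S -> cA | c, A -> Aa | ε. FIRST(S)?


Per alternative of S: FIRST(cA) = {c}; FIRST(c) = {c}
FIRST(S) = {c}


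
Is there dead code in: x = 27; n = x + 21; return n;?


x is read by n's definition; n is returned
No dead code


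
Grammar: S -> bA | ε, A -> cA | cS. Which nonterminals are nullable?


A nonterminal is nullable iff some alternative derives ε (directly, or every symbol in it is nullable)
Nullable: {S}


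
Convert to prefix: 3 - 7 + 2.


left-to-right (same/higher precedence on left): tree is (+ (- 3 7) 2)
Prefix: + - 3 7 2


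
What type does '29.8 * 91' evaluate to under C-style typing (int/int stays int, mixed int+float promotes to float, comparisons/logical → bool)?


Operand types: float * int
Rule: mixed int/float promotes to float; int/int stays int
Result type: float


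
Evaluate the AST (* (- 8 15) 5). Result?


Evaluate inner: (- 8 15) = -7
Evaluate root: (* -7 5) = -35
Result: -35


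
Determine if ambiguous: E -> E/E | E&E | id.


'id/id&id' has two parse trees (no precedence encoded between / and &)
Ambiguous


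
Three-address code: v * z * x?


Break into single-operator statements:
t1 = v * z
t2 = t1 * x


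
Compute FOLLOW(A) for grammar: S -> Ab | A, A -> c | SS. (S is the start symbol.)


$ ∈ FOLLOW(S). For each A -> αBβ: add FIRST(β)\{ε} to FOLLOW(B); if β nullable, add FOLLOW(A).
FOLLOW(A) = {$, b, c}


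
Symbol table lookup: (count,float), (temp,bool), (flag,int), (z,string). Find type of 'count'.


Lookup 'count' → type float


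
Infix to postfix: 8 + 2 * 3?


* has higher precedence, evaluate 2*3 first
Postfix: 8 2 3 * +


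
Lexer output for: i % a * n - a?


Scan left to right, longest-match per lexeme
Tokens: ID(i), OP(%), ID(a), OP(*), ID(n), OP(-), ID(a)


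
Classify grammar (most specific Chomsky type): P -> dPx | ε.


Single nonterminal LHS, but d^n x^n is not regular
Classification: Type 2 (Context-Free)


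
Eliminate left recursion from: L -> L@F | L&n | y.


Left-recursive alternatives: L@F, L&n; non-recursive: y
Introduce L': L -> yL', L' -> @FL' | &nL' | ε


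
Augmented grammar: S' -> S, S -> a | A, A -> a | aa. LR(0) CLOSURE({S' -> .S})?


Start: S' -> .S
For each item with dot before a nonterminal B, add B -> .γ for every B-production
Closure: [S' -> .S, S -> .a, S -> .A, A -> .a, A -> .aa]


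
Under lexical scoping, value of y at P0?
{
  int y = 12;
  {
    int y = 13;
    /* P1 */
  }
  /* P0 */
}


y declared in the same block as P0
y = 12


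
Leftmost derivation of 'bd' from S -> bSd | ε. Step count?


Derivation: S => bSd => bd
Steps: 2


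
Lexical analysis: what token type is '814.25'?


Pattern: digits with a decimal point
Type: FLOAT_LITERAL


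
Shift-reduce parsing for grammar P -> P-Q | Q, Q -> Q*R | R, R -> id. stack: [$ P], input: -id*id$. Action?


shift '-' to continue P -> P-Q
Action: shift


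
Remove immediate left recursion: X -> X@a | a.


Left-recursive alternatives: X@a; non-recursive: a
Introduce X': X -> aX', X' -> @aX' | ε


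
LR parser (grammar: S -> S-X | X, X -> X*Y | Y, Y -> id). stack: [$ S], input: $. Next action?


start symbol S on stack, input exhausted
Action: accept


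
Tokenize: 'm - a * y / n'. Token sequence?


Scan left to right, longest-match per lexeme
Tokens: ID(m), OP(-), ID(a), OP(*), ID(y), OP(/), ID(n)


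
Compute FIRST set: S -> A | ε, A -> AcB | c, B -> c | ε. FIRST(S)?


Per alternative of S: FIRST(A) = {c}; FIRST(ε) = {ε}
FIRST(S) = {c, ε}


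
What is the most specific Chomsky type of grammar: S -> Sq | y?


Left-linear: every RHS is a terminal or one nonterminal followed by a terminal
Classification: Type 3 (Regular)


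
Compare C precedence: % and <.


'%' is multiplicative (level 10); '<' is relational (level 7)
Higher level binds tighter
'%' has higher precedence than '<'


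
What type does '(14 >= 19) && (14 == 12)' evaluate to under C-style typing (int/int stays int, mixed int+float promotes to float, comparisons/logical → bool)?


Operand types: bool && bool
Rule: logical operators take bool operands and yield bool
Result type: bool


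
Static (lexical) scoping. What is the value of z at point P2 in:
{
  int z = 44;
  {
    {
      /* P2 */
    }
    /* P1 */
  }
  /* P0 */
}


P2's block does not declare z; resolves to the enclosing declaration at depth 0
z = 44


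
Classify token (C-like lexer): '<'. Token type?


Pattern: operator symbol
Type: OPERATOR


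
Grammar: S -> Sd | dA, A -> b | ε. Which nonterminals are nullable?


A nonterminal is nullable iff some alternative derives ε (directly, or every symbol in it is nullable)
Nullable: {A}


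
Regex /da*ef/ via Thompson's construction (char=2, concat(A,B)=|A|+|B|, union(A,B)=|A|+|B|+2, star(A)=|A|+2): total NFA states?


Syntax tree has 4 char leaf(s), 0 union(s), 1 star(s)
chars contribute 4×2 = 8; each union adds +2; each star adds +2
Total: 8 + 0 + 2 = 10 states


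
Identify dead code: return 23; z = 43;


statement follows a return and is unreachable
Dead: 'z = 43'


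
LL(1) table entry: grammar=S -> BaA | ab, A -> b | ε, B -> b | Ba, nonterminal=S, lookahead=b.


For [S, b]: 'b' ∈ FIRST(BaA)
Entry: S -> BaA


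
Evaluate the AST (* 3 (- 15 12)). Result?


Evaluate inner: (- 15 12) = 3
Evaluate root: (* 3 3) = 9
Result: 9


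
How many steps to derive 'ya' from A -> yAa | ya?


Derivation: A => ya
Steps: 1


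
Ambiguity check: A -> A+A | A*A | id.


'id+id*id' has two parse trees (no precedence encoded between + and *)
Ambiguous


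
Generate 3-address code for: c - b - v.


Break into single-operator statements:
t1 = c - b
t2 = t1 - v


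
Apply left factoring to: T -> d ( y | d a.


Common prefix: 'd'
Factored: T -> d T', T' -> ( y | a


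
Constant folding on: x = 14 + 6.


14 + 6 = 20 at compile time
Optimized: x = 20


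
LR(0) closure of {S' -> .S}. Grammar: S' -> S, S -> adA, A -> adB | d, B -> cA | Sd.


Start: S' -> .S
For each item with dot before a nonterminal B, add B -> .γ for every B-production
Closure: [S' -> .S, S -> .adA]


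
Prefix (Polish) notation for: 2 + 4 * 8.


'*' binds tighter: tree is (+ 2 (* 4 8))
Prefix: + 2 * 4 8


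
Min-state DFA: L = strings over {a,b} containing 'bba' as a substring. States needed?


KMP-style automaton: 3 progress states + 1 absorbing accept = 4
Minimal DFA: 4 states


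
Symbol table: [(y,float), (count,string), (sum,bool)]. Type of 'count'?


Lookup 'count' → type string


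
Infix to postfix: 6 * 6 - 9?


Left to right (same or higher precedence on left)
Postfix: 6 6 * 9 -


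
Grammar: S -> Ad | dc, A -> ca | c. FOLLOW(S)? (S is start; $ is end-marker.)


$ ∈ FOLLOW(S). For each A -> αBβ: add FIRST(β)\{ε} to FOLLOW(B); if β nullable, add FOLLOW(A).
FOLLOW(S) = {$}


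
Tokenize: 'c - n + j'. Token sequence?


Scan left to right, longest-match per lexeme
Tokens: ID(c), OP(-), ID(n), OP(+), ID(j)


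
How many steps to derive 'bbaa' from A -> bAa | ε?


Derivation: A => bAa => bbAaa => bbaa
Steps: 3


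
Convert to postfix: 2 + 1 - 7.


Left to right (same or higher precedence on left)
Postfix: 2 1 + 7 -


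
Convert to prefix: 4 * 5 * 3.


left-to-right (same/higher precedence on left): tree is (* (* 4 5) 3)
Prefix: * * 4 5 3


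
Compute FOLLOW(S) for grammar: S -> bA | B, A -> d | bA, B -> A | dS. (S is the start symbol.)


$ ∈ FOLLOW(S). For each A -> αBβ: add FIRST(β)\{ε} to FOLLOW(B); if β nullable, add FOLLOW(A).
FOLLOW(S) = {$}


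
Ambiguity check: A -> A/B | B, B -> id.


precedence layered via separate nonterminal B: deterministic
Unambiguous


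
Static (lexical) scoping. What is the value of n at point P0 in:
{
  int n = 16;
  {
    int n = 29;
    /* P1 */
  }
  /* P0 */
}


n declared in the same block as P0
n = 16


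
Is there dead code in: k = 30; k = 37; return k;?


first assignment to k is overwritten before any read
Dead: 'k = 30'


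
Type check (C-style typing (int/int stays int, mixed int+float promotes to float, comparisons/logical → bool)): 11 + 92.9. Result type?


Operand types: int + float
Rule: mixed int/float promotes to float; int/int stays int
Result type: float


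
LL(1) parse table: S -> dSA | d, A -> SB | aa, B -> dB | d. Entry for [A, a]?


For [A, a]: 'a' ∈ FIRST(aa)
Entry: A -> aa


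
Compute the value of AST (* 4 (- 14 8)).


Evaluate inner: (- 14 8) = 6
Evaluate root: (* 4 6) = 24
Result: 24


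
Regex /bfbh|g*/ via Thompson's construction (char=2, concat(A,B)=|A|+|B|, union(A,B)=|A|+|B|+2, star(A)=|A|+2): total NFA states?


Syntax tree has 5 char leaf(s), 1 union(s), 1 star(s)
chars contribute 5×2 = 10; each union adds +2; each star adds +2
Total: 10 + 2 + 2 = 14 states


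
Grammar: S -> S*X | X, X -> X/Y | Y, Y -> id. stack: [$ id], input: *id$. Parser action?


'id' on top is the handle for Y -> id
Action: reduce (Y -> id)


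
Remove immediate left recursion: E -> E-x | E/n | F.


Left-recursive alternatives: E-x, E/n; non-recursive: F
Introduce E': E -> FE', E' -> -xE' | /nE' | ε


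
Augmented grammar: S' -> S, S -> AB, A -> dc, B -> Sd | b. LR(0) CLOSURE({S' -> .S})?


Start: S' -> .S
For each item with dot before a nonterminal B, add B -> .γ for every B-production
Closure: [S' -> .S, S -> .AB, A -> .dc]


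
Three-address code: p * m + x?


Break into single-operator statements:
t1 = p * m
t2 = t1 + x


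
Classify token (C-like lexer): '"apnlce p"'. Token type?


Pattern: double-quoted sequence
Type: STRING_LITERAL


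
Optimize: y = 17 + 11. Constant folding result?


17 + 11 = 28 at compile time
Optimized: y = 28


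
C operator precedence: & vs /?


'/' is multiplicative (level 10); '&' is bitwise AND (level 5)
Higher level binds tighter
'/' has higher precedence than '&'


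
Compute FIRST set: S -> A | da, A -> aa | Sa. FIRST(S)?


Per alternative of S: FIRST(A) = {a, d}; FIRST(da) = {d}
FIRST(S) = {a, d}


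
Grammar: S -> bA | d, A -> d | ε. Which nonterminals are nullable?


A nonterminal is nullable iff some alternative derives ε (directly, or every symbol in it is nullable)
Nullable: {A}


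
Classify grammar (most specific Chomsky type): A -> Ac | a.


Left-linear: every RHS is a terminal or one nonterminal followed by a terminal
Classification: Type 3 (Regular)


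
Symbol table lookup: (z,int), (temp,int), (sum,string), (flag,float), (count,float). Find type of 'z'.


Lookup 'z' → type int


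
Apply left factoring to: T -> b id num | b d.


Common prefix: 'b'
Factored: T -> b T', T' -> id num | d


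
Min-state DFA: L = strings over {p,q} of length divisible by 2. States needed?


Track length mod 2: states 0..1, accept at 0
Minimal DFA: 2 states


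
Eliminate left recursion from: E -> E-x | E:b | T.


Left-recursive alternatives: E-x, E:b; non-recursive: T
Introduce E': E -> TE', E' -> -xE' | :bE' | ε


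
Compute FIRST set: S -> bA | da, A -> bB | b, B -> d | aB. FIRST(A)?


Per alternative of A: FIRST(bB) = {b}; FIRST(b) = {b}
FIRST(A) = {b}


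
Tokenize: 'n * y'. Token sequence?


Scan left to right, longest-match per lexeme
Tokens: ID(n), OP(*), ID(y)


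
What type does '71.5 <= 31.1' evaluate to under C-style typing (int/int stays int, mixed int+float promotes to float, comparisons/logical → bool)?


Operand types: float <= float
Rule: comparison yields bool
Result type: bool


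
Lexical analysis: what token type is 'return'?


Pattern: reserved word
Type: KEYWORD


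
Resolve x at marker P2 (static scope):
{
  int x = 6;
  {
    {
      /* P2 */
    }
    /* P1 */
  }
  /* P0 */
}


P2's block does not declare x; resolves to the enclosing declaration at depth 0
x = 6


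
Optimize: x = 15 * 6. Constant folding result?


15 * 6 = 90 at compile time
Optimized: x = 90


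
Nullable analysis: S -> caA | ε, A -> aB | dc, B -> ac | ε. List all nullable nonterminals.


A nonterminal is nullable iff some alternative derives ε (directly, or every symbol in it is nullable)
Nullable: {B, S}


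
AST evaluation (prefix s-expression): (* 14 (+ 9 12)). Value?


Evaluate inner: (+ 9 12) = 21
Evaluate root: (* 14 21) = 294
Result: 294


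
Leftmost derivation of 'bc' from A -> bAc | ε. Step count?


Derivation: A => bAc => bc
Steps: 2


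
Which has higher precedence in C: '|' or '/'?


'/' is multiplicative (level 10); '|' is bitwise OR (level 3)
Higher level binds tighter
'/' has higher precedence than '|'


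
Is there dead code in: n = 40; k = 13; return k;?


n is assigned but never read
Dead: 'n = 40'


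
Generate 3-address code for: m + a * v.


Break into single-operator statements:
t1 = a * v
t2 = m + t1


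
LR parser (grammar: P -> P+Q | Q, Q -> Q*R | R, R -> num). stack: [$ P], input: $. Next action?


start symbol P on stack, input exhausted
Action: accept


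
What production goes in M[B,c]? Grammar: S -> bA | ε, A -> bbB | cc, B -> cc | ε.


For [B, c]: 'c' ∈ FIRST(cc)
Entry: B -> cc


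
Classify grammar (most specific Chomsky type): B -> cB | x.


Right-linear: every RHS is a terminal or a terminal followed by one nonterminal
Classification: Type 3 (Regular)


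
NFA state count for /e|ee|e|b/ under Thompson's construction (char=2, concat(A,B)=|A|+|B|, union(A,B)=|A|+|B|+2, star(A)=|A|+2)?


Syntax tree has 5 char leaf(s), 3 union(s), 0 star(s)
chars contribute 5×2 = 10; each union adds +2; each star adds +2
Total: 10 + 6 + 0 = 16 states


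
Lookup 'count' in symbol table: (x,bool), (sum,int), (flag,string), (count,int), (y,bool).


Lookup 'count' → type int


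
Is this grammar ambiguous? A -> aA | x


right-linear, alternatives start with distinct terminals 'a' vs 'x': unique leftmost derivation
Unambiguous


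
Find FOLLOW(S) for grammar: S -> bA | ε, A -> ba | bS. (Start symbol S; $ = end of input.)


$ ∈ FOLLOW(S). For each A -> αBβ: add FIRST(β)\{ε} to FOLLOW(B); if β nullable, add FOLLOW(A).
FOLLOW(S) = {$}


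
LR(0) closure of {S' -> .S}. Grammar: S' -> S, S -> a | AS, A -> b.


Start: S' -> .S
For each item with dot before a nonterminal B, add B -> .γ for every B-production
Closure: [S' -> .S, S -> .a, S -> .AS, A -> .b]


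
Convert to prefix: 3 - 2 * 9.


'*' binds tighter: tree is (- 3 (* 2 9))
Prefix: - 3 * 2 9


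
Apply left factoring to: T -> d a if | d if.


Common prefix: 'd'
Factored: T -> d T', T' -> a if | if


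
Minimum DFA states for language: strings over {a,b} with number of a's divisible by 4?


Track (count of a) mod 4: states 0..3, accept at 0
Minimal DFA: 4 states


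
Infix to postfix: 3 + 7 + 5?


Left to right (same or higher precedence on left)
Postfix: 3 7 + 5 +


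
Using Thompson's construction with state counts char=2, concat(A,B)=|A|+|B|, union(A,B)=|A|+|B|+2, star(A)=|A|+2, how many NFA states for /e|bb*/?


Syntax tree has 3 char leaf(s), 1 union(s), 1 star(s)
chars contribute 3×2 = 6; each union adds +2; each star adds +2
Total: 6 + 2 + 2 = 10 states


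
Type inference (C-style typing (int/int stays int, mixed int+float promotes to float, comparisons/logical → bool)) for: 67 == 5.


Operand types: int == int
Rule: comparison yields bool
Result type: bool


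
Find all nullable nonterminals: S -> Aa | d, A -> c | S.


A nonterminal is nullable iff some alternative derives ε (directly, or every symbol in it is nullable)
Nullable: {}


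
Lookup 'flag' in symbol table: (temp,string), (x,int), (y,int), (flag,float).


Lookup 'flag' → type float


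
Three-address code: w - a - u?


Break into single-operator statements:
t1 = w - a
t2 = t1 - u


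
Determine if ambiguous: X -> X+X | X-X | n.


'n+n-n' has two parse trees (no precedence encoded between + and -)
Ambiguous


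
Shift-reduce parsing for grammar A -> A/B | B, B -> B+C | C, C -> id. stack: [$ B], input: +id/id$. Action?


shift '+' to continue B -> B+C
Action: shift


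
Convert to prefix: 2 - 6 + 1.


left-to-right (same/higher precedence on left): tree is (+ (- 2 6) 1)
Prefix: + - 2 6 1


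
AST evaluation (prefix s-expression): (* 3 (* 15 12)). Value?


Evaluate inner: (* 15 12) = 180
Evaluate root: (* 3 180) = 540
Result: 540


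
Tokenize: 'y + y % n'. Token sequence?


Scan left to right, longest-match per lexeme
Tokens: ID(y), OP(+), ID(y), OP(%), ID(n)


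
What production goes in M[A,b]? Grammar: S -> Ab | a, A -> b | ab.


For [A, b]: 'b' ∈ FIRST(b)
Entry: A -> b


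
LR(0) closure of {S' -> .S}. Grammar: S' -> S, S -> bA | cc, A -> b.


Start: S' -> .S
For each item with dot before a nonterminal B, add B -> .γ for every B-production
Closure: [S' -> .S, S -> .bA, S -> .cc]


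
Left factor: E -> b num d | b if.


Common prefix: 'b'
Factored: E -> b E', E' -> num d | if


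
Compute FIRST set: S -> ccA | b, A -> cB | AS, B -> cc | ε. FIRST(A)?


Per alternative of A: FIRST(cB) = {c}; FIRST(AS) = {c}
FIRST(A) = {c}


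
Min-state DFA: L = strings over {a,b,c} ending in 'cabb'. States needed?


Track the longest suffix of input matching a prefix of 'cabb': 5 classes (prefixes of length 0..4)
Minimal DFA: 5 states


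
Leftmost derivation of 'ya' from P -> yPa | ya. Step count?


Derivation: P => ya
Steps: 1


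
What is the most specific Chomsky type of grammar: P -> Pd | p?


Left-linear: every RHS is a terminal or one nonterminal followed by a terminal
Classification: Type 3 (Regular)


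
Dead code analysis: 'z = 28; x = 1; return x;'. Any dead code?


z is assigned but never read
Dead: 'z = 28'


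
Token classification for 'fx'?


Pattern: letter/underscore followed by alphanumerics, not a keyword
Type: IDENTIFIER


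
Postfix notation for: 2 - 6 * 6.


* has higher precedence, evaluate 6*6 first
Postfix: 2 6 6 * -


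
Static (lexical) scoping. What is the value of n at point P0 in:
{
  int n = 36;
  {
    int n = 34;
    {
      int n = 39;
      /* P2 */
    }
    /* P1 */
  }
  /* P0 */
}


n declared in the same block as P0
n = 36


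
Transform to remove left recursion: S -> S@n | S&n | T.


Left-recursive alternatives: S@n, S&n; non-recursive: T
Introduce S': S -> TS', S' -> @nS' | &nS' | ε


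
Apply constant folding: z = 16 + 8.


16 + 8 = 24 at compile time
Optimized: z = 24


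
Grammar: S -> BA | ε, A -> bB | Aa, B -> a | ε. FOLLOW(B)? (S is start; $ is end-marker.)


$ ∈ FOLLOW(S). For each A -> αBβ: add FIRST(β)\{ε} to FOLLOW(B); if β nullable, add FOLLOW(A).
FOLLOW(B) = {$, a, b}


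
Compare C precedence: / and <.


'/' is multiplicative (level 10); '<' is relational (level 7)
Higher level binds tighter
'/' has higher precedence than '<'


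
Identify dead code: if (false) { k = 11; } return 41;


condition is constant false, so the whole block is unreachable
Dead: 'if (false) { k = 11; }'


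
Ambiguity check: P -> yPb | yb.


balanced y^n…b^n: each string has a unique parse
Unambiguous


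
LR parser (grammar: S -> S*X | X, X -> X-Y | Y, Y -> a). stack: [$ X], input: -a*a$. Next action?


shift '-' to continue X -> X-Y
Action: shift


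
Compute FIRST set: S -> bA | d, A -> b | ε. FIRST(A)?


Per alternative of A: FIRST(b) = {b}; FIRST(ε) = {ε}
FIRST(A) = {b, ε}


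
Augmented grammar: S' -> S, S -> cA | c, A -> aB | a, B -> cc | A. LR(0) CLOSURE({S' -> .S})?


Start: S' -> .S
For each item with dot before a nonterminal B, add B -> .γ for every B-production
Closure: [S' -> .S, S -> .cA, S -> .c]


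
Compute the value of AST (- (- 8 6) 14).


Evaluate inner: (- 8 6) = 2
Evaluate root: (- 2 14) = -12
Result: -12


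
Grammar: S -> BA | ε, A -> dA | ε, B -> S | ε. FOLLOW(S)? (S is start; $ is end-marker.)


$ ∈ FOLLOW(S). For each A -> αBβ: add FIRST(β)\{ε} to FOLLOW(B); if β nullable, add FOLLOW(A).
FOLLOW(S) = {$, d}


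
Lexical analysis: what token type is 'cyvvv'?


Pattern: letter/underscore followed by alphanumerics, not a keyword
Type: IDENTIFIER


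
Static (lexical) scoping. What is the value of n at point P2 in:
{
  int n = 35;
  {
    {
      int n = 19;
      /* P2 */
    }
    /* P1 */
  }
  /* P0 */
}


n declared in the same block as P2
n = 19


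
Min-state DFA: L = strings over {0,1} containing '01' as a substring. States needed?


KMP-style automaton: 2 progress states + 1 absorbing accept = 3
Minimal DFA: 3 states


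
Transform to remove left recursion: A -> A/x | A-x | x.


Left-recursive alternatives: A/x, A-x; non-recursive: x
Introduce A': A -> xA', A' -> /xA' | -xA' | ε


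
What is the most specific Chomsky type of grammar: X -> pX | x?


Right-linear: every RHS is a terminal or a terminal followed by one nonterminal
Classification: Type 3 (Regular)


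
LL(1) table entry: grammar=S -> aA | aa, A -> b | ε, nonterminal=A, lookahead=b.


For [A, b]: 'b' ∈ FIRST(b)
Entry: A -> b


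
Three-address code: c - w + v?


Break into single-operator statements:
t1 = c - w
t2 = t1 + v


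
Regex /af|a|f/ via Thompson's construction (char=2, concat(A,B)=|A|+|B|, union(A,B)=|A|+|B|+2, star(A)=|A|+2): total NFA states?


Syntax tree has 4 char leaf(s), 2 union(s), 0 star(s)
chars contribute 4×2 = 8; each union adds +2; each star adds +2
Total: 8 + 4 + 0 = 12 states


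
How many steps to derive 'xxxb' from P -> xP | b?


Derivation: P => xP => xxP => xxxP => xxxb
Steps: 4


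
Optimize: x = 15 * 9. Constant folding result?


15 * 9 = 135 at compile time
Optimized: x = 135


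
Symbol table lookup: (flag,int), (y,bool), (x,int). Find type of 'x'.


Lookup 'x' → type int


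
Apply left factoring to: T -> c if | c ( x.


Common prefix: 'c'
Factored: T -> c T', T' -> if | ( x


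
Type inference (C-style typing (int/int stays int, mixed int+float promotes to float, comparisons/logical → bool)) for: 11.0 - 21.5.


Operand types: float - float
Rule: mixed int/float promotes to float; int/int stays int
Result type: float


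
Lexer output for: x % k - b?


Scan left to right, longest-match per lexeme
Tokens: ID(x), OP(%), ID(k), OP(-), ID(b)


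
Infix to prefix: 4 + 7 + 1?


left-to-right (same/higher precedence on left): tree is (+ (+ 4 7) 1)
Prefix: + + 4 7 1


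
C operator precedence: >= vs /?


'/' is multiplicative (level 10); '>=' is relational (level 7)
Higher level binds tighter
'/' has higher precedence than '>='


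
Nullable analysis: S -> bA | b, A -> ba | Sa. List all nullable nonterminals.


A nonterminal is nullable iff some alternative derives ε (directly, or every symbol in it is nullable)
Nullable: {}


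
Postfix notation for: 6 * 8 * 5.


Left to right (same or higher precedence on left)
Postfix: 6 8 * 5 *


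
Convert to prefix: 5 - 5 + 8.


left-to-right (same/higher precedence on left): tree is (+ (- 5 5) 8)
Prefix: + - 5 5 8


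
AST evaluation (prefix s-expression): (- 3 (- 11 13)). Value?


Evaluate inner: (- 11 13) = -2
Evaluate root: (- 3 -2) = 5
Result: 5


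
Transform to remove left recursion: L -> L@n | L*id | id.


Left-recursive alternatives: L@n, L*id; non-recursive: id
Introduce L': L -> idL', L' -> @nL' | *idL' | ε


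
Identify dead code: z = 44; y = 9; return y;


z is assigned but never read
Dead: 'z = 44'


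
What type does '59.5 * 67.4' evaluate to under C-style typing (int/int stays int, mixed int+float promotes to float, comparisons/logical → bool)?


Operand types: float * float
Rule: mixed int/float promotes to float; int/int stays int
Result type: float
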